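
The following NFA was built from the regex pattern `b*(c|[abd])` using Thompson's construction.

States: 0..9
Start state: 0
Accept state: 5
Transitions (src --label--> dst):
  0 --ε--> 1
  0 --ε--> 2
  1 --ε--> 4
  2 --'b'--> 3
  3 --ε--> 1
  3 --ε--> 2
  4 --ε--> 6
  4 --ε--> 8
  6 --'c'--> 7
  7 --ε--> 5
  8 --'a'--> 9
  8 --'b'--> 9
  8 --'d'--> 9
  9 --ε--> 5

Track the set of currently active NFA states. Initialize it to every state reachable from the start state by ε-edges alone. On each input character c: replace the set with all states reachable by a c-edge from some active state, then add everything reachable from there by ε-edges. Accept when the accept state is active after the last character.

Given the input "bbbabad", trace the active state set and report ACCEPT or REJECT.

Answer: REJECT

Derivation:
S₀ = ε-closure({0}) = {0,1,2,4,6,8}
'b' @ 1: {1,2,3,4,5,6,8,9}  [accepting]
'b' @ 2: {1,2,3,4,5,6,8,9}  [accepting]
'b' @ 3: {1,2,3,4,5,6,8,9}  [accepting]
'a' @ 4: {5,9}  [accepting]
'b' @ 5: {}  — state set empty
rest 'ad' ignored (set empty)
final: {}; accept 5 not in set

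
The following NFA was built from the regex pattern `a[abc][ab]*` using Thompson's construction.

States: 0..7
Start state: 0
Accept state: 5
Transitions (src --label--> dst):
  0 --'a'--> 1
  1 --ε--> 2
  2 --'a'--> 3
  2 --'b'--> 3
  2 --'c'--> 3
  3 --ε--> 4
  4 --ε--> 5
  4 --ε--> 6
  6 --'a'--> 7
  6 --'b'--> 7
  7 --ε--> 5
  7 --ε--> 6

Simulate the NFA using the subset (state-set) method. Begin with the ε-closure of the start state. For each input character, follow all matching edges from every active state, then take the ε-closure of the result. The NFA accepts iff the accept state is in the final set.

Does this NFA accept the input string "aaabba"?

Answer: ACCEPT

Derivation:
start: ε-closure({0}) = {0}
'a' @ 1: {1,2}
'a' @ 2: {3,4,5,6}  ✓accept
'a' @ 3: {5,6,7}  ✓accept
'b' @ 4: {5,6,7}  ✓accept
'b' @ 5: {5,6,7}  ✓accept
'a' @ 6: {5,6,7}  ✓accept
final: {5,6,7}; accept 5 in set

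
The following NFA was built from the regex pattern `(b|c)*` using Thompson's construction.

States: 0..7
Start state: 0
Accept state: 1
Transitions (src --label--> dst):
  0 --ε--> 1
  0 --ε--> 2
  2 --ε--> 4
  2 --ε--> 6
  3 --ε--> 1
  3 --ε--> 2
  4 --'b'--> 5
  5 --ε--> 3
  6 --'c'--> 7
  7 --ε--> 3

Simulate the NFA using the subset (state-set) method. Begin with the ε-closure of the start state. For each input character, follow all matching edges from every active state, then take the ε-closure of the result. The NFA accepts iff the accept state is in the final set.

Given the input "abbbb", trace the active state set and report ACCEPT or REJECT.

S₀ = ε-closure({0}) = {0,1,2,4,6}
'a' @ 1: {}  — no active states
rest 'bbbb' ignored (set empty)
end set {} — state 1 not in

Answer: REJECT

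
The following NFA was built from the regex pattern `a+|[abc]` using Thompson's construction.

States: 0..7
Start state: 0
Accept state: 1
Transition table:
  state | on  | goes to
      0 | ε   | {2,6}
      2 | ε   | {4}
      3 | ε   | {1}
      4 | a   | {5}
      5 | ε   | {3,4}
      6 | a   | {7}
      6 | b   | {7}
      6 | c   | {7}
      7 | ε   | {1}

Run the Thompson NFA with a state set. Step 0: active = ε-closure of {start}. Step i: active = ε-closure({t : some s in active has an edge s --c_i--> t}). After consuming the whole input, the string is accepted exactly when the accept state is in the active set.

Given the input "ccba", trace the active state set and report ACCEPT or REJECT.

initial (ε-close {0}): {0,2,4,6}
'c' @ 1: {1,7}  [accepting]
'c' @ 2: {}  — state set empty
rest 'ba' ignored (set empty)
final: {}; accept 1 not in set

Answer: REJECT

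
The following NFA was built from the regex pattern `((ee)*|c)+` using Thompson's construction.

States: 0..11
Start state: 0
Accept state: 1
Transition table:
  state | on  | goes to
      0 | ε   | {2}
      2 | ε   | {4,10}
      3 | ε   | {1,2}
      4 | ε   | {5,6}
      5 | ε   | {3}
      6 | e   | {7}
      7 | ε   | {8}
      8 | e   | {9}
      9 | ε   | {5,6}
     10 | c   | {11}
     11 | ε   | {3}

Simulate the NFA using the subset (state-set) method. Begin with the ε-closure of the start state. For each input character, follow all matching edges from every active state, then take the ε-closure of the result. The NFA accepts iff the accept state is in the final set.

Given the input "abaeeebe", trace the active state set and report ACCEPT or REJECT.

start: ε-closure({0}) = {0,1,2,3,4,5,6,10}
'a' @ 1: {}  — state set empty
rest 'baeeebe' ignored (set empty)
end set {} — state 1 not in

Answer: REJECT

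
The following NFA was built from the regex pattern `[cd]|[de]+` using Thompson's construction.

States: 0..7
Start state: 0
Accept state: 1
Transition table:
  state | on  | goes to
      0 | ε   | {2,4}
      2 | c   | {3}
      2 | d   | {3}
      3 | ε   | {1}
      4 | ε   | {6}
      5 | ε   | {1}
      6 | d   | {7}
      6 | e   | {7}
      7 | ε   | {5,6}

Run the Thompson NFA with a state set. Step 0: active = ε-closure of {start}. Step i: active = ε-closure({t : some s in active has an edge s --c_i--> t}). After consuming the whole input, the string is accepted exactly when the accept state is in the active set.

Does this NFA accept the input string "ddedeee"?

initial (ε-close {0}): {0,2,4,6}
'd' @ 1: {1,3,5,6,7}  ✓accept
'd' @ 2: {1,5,6,7}  ✓accept
'e' @ 3: {1,5,6,7}  ✓accept
'd' @ 4: {1,5,6,7}  ✓accept
'e' @ 5: {1,5,6,7}  ✓accept
'e' @ 6: {1,5,6,7}  ✓accept
'e' @ 7: {1,5,6,7}  ✓accept
after full input: {1,5,6,7}  (accept=1 in)

Answer: ACCEPT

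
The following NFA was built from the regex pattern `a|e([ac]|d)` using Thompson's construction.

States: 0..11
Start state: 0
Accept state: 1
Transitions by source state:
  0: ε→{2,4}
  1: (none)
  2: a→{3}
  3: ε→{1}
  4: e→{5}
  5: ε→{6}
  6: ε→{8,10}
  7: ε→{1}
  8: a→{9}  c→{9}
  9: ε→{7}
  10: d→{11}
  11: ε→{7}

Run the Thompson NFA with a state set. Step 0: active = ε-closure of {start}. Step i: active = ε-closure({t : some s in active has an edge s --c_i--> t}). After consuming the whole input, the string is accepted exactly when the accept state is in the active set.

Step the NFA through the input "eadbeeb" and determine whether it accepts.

Answer: REJECT

Steps:
S₀ = ε-closure({0}) = {0,2,4}
'e' @ 1: {5,6,8,10}
'a' @ 2: {1,7,9}  (accept∈set)
'd' @ 3: {}  — state set empty
rest 'beeb' ignored (set empty)
after full input: {}  (accept=1 not in)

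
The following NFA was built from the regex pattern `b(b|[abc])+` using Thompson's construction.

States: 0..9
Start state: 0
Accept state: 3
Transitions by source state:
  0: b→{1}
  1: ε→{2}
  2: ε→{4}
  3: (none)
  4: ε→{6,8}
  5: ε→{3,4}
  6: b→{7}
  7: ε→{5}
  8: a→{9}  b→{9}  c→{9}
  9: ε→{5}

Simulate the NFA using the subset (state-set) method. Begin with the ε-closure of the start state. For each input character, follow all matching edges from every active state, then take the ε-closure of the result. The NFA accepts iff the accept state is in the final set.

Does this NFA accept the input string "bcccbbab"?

S₀ = ε-closure({0}) = {0}
'b' @ 1: {1,2,4,6,8}
'c' @ 2: {3,4,5,6,8,9}  ✓accept
'c' @ 3: {3,4,5,6,8,9}  ✓accept
'c' @ 4: {3,4,5,6,8,9}  ✓accept
'b' @ 5: {3,4,5,6,7,8,9}  ✓accept
'b' @ 6: {3,4,5,6,7,8,9}  ✓accept
'a' @ 7: {3,4,5,6,8,9}  ✓accept
'b' @ 8: {3,4,5,6,7,8,9}  ✓accept
final: {3,4,5,6,7,8,9}; accept 3 in set

Answer: ACCEPT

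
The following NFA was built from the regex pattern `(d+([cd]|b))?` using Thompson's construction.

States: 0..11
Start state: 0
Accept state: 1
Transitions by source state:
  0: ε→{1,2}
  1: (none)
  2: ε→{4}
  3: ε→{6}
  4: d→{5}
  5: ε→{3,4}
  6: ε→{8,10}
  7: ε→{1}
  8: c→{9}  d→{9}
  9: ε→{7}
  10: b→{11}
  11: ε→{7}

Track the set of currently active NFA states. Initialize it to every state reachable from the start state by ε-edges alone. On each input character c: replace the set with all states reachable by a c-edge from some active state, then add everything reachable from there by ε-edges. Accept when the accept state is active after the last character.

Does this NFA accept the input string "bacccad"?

Answer: REJECT

Trace:
start: ε-closure({0}) = {0,1,2,4}
'b' @ 1: {}  — no active states
rest 'acccad' ignored (set empty)
end set {} — state 1 not in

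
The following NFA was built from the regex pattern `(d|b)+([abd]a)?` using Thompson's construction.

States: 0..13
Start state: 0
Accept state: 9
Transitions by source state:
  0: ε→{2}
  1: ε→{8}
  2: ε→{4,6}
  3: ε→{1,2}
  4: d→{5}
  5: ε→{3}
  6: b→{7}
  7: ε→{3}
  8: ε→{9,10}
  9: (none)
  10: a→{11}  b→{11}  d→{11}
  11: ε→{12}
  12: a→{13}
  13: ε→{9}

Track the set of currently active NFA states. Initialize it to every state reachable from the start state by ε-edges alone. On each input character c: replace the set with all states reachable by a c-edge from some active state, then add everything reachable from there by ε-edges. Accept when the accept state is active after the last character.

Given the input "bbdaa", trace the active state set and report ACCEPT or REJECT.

start: ε-closure({0}) = {0,2,4,6}
'b' @ 1: {1,2,3,4,6,7,8,9,10}  [accepting]
'b' @ 2: {1,2,3,4,6,7,8,9,10,11,12}  [accepting]
'd' @ 3: {1,2,3,4,5,6,8,9,10,11,12}  [accepting]
'a' @ 4: {9,11,12,13}  [accepting]
'a' @ 5: {9,13}  [accepting]
after full input: {9,13}  (accept=9 in)

Answer: ACCEPT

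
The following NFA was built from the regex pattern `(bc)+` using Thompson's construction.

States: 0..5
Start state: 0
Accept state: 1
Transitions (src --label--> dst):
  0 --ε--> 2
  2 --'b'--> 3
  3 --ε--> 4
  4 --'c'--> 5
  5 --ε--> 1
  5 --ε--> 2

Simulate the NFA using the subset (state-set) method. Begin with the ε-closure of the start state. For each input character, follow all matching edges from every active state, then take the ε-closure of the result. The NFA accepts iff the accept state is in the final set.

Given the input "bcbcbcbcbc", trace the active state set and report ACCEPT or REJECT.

Answer: ACCEPT

Derivation:
initial (ε-close {0}): {0,2}
'b' @ 1: {3,4}
'c' @ 2: {1,2,5}  ✓accept
'b' @ 3: {3,4}
'c' @ 4: {1,2,5}  ✓accept
'b' @ 5: {3,4}
'c' @ 6: {1,2,5}  ✓accept
'b' @ 7: {3,4}
'c' @ 8: {1,2,5}  ✓accept
'b' @ 9: {3,4}
'c' @ 10: {1,2,5}  ✓accept
end set {1,2,5} — state 1 in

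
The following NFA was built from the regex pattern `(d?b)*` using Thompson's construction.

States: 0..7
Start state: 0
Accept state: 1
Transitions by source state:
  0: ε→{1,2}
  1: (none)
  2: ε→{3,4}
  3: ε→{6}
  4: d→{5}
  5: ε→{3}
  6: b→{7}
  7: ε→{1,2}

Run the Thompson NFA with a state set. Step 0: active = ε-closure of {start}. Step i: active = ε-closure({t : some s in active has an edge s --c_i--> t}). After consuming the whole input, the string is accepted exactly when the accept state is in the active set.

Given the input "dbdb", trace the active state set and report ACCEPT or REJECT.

initial (ε-close {0}): {0,1,2,3,4,6}
'd' @ 1: {3,5,6}
'b' @ 2: {1,2,3,4,6,7}  (accept∈set)
'd' @ 3: {3,5,6}
'b' @ 4: {1,2,3,4,6,7}  (accept∈set)
final: {1,2,3,4,6,7}; accept 1 in set

Answer: ACCEPT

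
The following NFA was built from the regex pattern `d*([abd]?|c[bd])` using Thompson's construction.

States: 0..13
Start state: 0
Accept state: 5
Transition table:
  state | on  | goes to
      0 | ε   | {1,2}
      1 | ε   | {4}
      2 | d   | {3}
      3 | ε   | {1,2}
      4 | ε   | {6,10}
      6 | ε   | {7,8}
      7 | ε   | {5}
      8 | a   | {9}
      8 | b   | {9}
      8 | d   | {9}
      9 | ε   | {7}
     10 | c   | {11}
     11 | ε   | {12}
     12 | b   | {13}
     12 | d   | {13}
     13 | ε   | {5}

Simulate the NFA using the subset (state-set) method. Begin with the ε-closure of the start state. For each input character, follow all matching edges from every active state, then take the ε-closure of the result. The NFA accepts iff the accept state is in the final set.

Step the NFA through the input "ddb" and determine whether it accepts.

initial (ε-close {0}): {0,1,2,4,5,6,7,8,10}
'd' @ 1: {1,2,3,4,5,6,7,8,9,10}  [accepting]
'd' @ 2: {1,2,3,4,5,6,7,8,9,10}  [accepting]
'b' @ 3: {5,7,9}  [accepting]
final: {5,7,9}; accept 5 in set

Answer: ACCEPT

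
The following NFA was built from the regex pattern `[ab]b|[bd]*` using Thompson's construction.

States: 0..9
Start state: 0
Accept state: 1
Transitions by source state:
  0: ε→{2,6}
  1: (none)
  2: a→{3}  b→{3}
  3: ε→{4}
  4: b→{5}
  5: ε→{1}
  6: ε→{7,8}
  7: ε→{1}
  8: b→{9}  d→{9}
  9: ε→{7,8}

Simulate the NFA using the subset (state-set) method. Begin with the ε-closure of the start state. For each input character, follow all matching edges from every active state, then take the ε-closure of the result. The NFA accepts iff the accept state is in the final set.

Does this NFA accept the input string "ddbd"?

Answer: ACCEPT

Steps:
start: ε-closure({0}) = {0,1,2,6,7,8}
'd' @ 1: {1,7,8,9}  [accepting]
'd' @ 2: {1,7,8,9}  [accepting]
'b' @ 3: {1,7,8,9}  [accepting]
'd' @ 4: {1,7,8,9}  [accepting]
after full input: {1,7,8,9}  (accept=1 in)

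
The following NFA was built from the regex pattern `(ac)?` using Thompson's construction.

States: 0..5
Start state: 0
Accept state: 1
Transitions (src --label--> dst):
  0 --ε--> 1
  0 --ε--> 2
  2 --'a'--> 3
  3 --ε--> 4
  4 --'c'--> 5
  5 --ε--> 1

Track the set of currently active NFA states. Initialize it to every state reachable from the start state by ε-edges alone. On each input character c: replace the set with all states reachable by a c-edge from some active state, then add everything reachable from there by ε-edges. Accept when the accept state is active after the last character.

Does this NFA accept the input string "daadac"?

start: ε-closure({0}) = {0,1,2}
'd' @ 1: {}  — state set empty
rest 'aadac' ignored (set empty)
final: {}; accept 1 not in set

Answer: REJECT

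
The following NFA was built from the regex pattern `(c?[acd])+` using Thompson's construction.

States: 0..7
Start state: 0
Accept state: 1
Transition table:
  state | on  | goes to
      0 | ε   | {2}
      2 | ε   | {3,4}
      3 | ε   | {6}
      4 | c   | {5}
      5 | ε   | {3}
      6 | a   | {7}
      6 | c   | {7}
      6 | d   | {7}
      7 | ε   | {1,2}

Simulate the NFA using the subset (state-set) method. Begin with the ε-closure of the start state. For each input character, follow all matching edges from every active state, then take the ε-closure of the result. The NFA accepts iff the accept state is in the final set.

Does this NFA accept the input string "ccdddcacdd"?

Answer: ACCEPT

Trace:
start: ε-closure({0}) = {0,2,3,4,6}
'c' @ 1: {1,2,3,4,5,6,7}  ✓accept
'c' @ 2: {1,2,3,4,5,6,7}  ✓accept
'd' @ 3: {1,2,3,4,6,7}  ✓accept
'd' @ 4: {1,2,3,4,6,7}  ✓accept
'd' @ 5: {1,2,3,4,6,7}  ✓accept
'c' @ 6: {1,2,3,4,5,6,7}  ✓accept
'a' @ 7: {1,2,3,4,6,7}  ✓accept
'c' @ 8: {1,2,3,4,5,6,7}  ✓accept
'd' @ 9: {1,2,3,4,6,7}  ✓accept
'd' @ 10: {1,2,3,4,6,7}  ✓accept
final: {1,2,3,4,6,7}; accept 1 in set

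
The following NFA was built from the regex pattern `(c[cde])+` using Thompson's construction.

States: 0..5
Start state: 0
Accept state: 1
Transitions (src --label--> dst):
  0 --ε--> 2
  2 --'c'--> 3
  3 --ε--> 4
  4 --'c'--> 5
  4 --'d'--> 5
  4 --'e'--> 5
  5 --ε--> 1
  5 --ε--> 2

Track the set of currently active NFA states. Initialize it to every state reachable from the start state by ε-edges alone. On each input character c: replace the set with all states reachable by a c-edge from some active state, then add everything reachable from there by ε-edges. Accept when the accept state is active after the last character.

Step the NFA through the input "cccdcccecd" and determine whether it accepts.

Answer: ACCEPT

Steps:
start: ε-closure({0}) = {0,2}
'c' @ 1: {3,4}
'c' @ 2: {1,2,5}  (accept∈set)
'c' @ 3: {3,4}
'd' @ 4: {1,2,5}  (accept∈set)
'c' @ 5: {3,4}
'c' @ 6: {1,2,5}  (accept∈set)
'c' @ 7: {3,4}
'e' @ 8: {1,2,5}  (accept∈set)
'c' @ 9: {3,4}
'd' @ 10: {1,2,5}  (accept∈set)
end set {1,2,5} — state 1 in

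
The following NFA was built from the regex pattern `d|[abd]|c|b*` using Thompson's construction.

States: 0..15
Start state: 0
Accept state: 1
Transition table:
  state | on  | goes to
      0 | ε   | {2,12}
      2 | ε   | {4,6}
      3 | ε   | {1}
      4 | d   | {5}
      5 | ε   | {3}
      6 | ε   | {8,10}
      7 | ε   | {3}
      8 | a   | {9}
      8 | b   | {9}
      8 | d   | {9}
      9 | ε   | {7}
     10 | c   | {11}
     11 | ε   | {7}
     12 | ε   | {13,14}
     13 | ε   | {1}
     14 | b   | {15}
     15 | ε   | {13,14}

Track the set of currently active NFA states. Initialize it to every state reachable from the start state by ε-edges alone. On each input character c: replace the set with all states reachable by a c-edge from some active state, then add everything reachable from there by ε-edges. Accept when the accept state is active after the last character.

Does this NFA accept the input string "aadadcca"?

Answer: REJECT

Trace:
initial (ε-close {0}): {0,1,2,4,6,8,10,12,13,14}
'a' @ 1: {1,3,7,9}  [accepting]
'a' @ 2: {}  — no active states
rest 'dadcca' ignored (set empty)
final: {}; accept 1 not in set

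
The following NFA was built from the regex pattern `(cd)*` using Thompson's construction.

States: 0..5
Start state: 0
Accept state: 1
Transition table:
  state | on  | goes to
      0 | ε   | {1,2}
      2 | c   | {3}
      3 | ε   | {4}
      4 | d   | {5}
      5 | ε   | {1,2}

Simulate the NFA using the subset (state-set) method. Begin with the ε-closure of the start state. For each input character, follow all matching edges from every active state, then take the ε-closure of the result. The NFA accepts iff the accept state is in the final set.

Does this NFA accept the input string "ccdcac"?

Answer: REJECT

Trace:
S₀ = ε-closure({0}) = {0,1,2}
'c' @ 1: {3,4}
'c' @ 2: {}  — dead — no transitions
rest 'dcac' ignored (set empty)
end set {} — state 1 not in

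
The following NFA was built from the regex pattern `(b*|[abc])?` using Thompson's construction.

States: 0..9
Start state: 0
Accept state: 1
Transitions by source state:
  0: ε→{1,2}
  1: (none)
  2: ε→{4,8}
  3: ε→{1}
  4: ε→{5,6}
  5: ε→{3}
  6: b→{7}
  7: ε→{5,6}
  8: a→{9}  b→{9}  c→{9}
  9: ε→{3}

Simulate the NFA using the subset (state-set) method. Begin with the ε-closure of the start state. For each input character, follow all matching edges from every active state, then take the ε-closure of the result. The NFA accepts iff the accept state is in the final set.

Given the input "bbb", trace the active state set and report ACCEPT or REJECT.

Answer: ACCEPT

Steps:
initial (ε-close {0}): {0,1,2,3,4,5,6,8}
'b' @ 1: {1,3,5,6,7,9}  ✓accept
'b' @ 2: {1,3,5,6,7}  ✓accept
'b' @ 3: {1,3,5,6,7}  ✓accept
final: {1,3,5,6,7}; accept 1 in set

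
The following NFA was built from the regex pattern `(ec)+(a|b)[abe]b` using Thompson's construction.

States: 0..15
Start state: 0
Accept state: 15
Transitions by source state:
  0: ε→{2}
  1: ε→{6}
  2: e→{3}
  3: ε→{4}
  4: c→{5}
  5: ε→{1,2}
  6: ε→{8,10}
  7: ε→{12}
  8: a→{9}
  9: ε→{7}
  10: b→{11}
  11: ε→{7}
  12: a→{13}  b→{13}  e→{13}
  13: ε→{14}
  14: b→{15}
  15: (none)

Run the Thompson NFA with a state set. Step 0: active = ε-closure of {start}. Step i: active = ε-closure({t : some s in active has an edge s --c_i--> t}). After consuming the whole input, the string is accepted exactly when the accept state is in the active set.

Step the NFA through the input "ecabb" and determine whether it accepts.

Answer: ACCEPT

Derivation:
S₀ = ε-closure({0}) = {0,2}
'e' @ 1: {3,4}
'c' @ 2: {1,2,5,6,8,10}
'a' @ 3: {7,9,12}
'b' @ 4: {13,14}
'b' @ 5: {15}  ✓accept
end set {15} — state 15 in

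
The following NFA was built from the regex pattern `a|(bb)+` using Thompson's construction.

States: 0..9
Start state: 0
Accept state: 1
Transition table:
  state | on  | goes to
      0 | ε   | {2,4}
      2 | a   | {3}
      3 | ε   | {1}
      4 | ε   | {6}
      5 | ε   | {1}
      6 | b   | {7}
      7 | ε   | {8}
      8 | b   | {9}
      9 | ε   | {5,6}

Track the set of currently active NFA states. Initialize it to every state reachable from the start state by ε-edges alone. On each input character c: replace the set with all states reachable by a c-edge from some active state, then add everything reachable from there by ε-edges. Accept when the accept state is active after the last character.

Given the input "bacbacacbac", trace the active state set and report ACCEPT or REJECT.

Answer: REJECT

Derivation:
start: ε-closure({0}) = {0,2,4,6}
'b' @ 1: {7,8}
'a' @ 2: {}  — state set empty
rest 'cbacacbac' ignored (set empty)
final: {}; accept 1 not in set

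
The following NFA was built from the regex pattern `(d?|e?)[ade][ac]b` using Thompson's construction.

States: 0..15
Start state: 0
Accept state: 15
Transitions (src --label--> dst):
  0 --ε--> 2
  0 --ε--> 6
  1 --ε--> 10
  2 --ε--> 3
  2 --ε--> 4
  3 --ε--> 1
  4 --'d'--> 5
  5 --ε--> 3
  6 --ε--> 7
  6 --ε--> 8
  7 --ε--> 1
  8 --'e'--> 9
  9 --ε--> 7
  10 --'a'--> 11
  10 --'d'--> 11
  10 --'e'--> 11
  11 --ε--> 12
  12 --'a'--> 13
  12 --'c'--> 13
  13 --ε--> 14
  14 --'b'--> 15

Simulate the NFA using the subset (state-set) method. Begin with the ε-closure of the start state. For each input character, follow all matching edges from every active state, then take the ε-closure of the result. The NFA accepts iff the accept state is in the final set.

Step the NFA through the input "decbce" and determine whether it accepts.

initial (ε-close {0}): {0,1,2,3,4,6,7,8,10}
'd' @ 1: {1,3,5,10,11,12}
'e' @ 2: {11,12}
'c' @ 3: {13,14}
'b' @ 4: {15}  [accepting]
'c' @ 5: {}  — dead — no transitions
rest 'e' ignored (set empty)
end set {} — state 15 not in

Answer: REJECT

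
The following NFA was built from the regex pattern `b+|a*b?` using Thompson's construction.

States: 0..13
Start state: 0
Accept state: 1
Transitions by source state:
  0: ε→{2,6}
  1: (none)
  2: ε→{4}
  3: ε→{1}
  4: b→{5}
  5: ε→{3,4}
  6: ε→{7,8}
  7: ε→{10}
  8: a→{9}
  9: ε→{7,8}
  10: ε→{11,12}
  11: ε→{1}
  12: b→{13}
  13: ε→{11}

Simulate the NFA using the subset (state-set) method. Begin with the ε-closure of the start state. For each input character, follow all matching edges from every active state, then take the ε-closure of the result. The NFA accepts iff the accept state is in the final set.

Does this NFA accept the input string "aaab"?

start: ε-closure({0}) = {0,1,2,4,6,7,8,10,11,12}
'a' @ 1: {1,7,8,9,10,11,12}  ✓accept
'a' @ 2: {1,7,8,9,10,11,12}  ✓accept
'a' @ 3: {1,7,8,9,10,11,12}  ✓accept
'b' @ 4: {1,11,13}  ✓accept
end set {1,11,13} — state 1 in

Answer: ACCEPT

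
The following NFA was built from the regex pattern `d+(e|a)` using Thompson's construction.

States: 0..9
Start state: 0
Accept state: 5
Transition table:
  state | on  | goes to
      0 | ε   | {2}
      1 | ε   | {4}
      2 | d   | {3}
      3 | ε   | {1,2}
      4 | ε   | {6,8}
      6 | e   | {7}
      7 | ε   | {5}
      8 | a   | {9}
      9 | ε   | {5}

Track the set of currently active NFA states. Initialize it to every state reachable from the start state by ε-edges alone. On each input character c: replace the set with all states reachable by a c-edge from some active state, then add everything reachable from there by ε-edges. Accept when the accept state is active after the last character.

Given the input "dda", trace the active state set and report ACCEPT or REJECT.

initial (ε-close {0}): {0,2}
'd' @ 1: {1,2,3,4,6,8}
'd' @ 2: {1,2,3,4,6,8}
'a' @ 3: {5,9}  ✓accept
final: {5,9}; accept 5 in set

Answer: ACCEPT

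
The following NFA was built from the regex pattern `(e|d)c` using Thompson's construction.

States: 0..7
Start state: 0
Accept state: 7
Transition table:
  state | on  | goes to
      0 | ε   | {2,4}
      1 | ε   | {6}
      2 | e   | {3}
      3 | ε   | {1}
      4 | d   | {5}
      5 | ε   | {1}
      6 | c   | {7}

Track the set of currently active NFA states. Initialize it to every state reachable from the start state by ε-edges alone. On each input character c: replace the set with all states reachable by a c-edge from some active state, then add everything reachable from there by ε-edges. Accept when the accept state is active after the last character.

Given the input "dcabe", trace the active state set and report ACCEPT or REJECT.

initial (ε-close {0}): {0,2,4}
'd' @ 1: {1,5,6}
'c' @ 2: {7}  (accept∈set)
'a' @ 3: {}  — no active states
rest 'be' ignored (set empty)
end set {} — state 7 not in

Answer: REJECT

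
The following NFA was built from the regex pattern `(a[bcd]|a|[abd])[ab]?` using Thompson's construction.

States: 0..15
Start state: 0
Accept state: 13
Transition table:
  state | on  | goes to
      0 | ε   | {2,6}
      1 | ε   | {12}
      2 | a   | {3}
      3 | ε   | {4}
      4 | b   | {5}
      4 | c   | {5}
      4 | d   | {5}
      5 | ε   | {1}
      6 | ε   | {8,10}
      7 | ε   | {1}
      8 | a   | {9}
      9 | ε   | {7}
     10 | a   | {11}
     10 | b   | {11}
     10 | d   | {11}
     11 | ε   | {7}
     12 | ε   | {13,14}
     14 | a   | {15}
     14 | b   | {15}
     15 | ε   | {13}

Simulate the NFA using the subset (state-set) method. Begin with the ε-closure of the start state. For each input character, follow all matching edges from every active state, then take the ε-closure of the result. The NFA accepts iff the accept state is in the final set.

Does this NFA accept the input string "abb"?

Answer: ACCEPT

Steps:
initial (ε-close {0}): {0,2,6,8,10}
'a' @ 1: {1,3,4,7,9,11,12,13,14}  [accepting]
'b' @ 2: {1,5,12,13,14,15}  [accepting]
'b' @ 3: {13,15}  [accepting]
final: {13,15}; accept 13 in set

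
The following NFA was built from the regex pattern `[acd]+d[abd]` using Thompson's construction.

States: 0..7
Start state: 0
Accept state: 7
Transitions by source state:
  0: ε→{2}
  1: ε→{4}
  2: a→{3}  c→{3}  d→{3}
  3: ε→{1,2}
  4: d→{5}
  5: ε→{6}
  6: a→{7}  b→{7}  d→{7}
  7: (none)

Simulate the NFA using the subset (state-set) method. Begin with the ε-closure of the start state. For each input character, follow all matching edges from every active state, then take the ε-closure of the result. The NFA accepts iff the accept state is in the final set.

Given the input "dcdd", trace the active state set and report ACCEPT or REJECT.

Answer: ACCEPT

Trace:
initial (ε-close {0}): {0,2}
'd' @ 1: {1,2,3,4}
'c' @ 2: {1,2,3,4}
'd' @ 3: {1,2,3,4,5,6}
'd' @ 4: {1,2,3,4,5,6,7}  (accept∈set)
final: {1,2,3,4,5,6,7}; accept 7 in set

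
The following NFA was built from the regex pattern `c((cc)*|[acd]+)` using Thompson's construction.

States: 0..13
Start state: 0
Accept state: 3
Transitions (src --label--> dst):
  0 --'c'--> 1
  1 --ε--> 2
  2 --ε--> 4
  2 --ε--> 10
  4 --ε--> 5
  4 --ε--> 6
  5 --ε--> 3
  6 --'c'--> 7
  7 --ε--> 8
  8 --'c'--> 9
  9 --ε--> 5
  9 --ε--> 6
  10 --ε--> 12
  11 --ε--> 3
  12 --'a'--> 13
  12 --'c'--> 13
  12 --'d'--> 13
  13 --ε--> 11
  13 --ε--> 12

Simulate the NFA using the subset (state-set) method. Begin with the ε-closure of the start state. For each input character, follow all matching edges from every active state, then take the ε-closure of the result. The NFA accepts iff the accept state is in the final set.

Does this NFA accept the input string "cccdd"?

start: ε-closure({0}) = {0}
'c' @ 1: {1,2,3,4,5,6,10,12}  ✓accept
'c' @ 2: {3,7,8,11,12,13}  ✓accept
'c' @ 3: {3,5,6,9,11,12,13}  ✓accept
'd' @ 4: {3,11,12,13}  ✓accept
'd' @ 5: {3,11,12,13}  ✓accept
final: {3,11,12,13}; accept 3 in set

Answer: ACCEPT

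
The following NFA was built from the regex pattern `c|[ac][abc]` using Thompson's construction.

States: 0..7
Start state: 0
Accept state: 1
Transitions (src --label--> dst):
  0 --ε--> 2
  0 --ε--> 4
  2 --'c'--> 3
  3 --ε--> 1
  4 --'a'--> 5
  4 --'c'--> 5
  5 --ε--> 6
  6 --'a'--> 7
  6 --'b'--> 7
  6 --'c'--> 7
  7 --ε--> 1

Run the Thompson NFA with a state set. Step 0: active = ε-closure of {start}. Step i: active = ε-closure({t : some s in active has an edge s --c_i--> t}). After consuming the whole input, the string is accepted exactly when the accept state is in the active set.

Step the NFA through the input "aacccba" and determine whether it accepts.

start: ε-closure({0}) = {0,2,4}
'a' @ 1: {5,6}
'a' @ 2: {1,7}  [accepting]
'c' @ 3: {}  — no active states
rest 'ccba' ignored (set empty)
end set {} — state 1 not in

Answer: REJECT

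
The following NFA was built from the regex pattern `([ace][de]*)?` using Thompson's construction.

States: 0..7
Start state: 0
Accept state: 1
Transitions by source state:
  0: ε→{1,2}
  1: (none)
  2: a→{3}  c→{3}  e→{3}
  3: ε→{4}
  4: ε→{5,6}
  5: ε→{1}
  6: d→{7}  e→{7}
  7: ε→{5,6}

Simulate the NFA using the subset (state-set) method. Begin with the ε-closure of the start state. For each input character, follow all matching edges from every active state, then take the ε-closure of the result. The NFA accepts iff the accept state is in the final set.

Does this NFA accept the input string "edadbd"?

initial (ε-close {0}): {0,1,2}
'e' @ 1: {1,3,4,5,6}  ✓accept
'd' @ 2: {1,5,6,7}  ✓accept
'a' @ 3: {}  — state set empty
rest 'dbd' ignored (set empty)
after full input: {}  (accept=1 not in)

Answer: REJECT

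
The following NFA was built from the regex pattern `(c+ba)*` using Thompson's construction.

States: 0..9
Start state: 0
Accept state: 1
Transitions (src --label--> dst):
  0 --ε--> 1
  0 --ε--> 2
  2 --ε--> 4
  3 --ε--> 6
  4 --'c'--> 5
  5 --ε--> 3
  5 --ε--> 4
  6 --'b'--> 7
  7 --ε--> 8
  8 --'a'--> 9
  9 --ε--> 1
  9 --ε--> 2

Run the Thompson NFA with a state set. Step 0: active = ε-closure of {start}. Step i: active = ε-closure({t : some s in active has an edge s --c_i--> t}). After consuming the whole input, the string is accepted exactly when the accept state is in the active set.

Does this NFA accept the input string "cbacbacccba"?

Answer: ACCEPT

Trace:
initial (ε-close {0}): {0,1,2,4}
'c' @ 1: {3,4,5,6}
'b' @ 2: {7,8}
'a' @ 3: {1,2,4,9}  (accept∈set)
'c' @ 4: {3,4,5,6}
'b' @ 5: {7,8}
'a' @ 6: {1,2,4,9}  (accept∈set)
'c' @ 7: {3,4,5,6}
'c' @ 8: {3,4,5,6}
'c' @ 9: {3,4,5,6}
'b' @ 10: {7,8}
'a' @ 11: {1,2,4,9}  (accept∈set)
final: {1,2,4,9}; accept 1 in set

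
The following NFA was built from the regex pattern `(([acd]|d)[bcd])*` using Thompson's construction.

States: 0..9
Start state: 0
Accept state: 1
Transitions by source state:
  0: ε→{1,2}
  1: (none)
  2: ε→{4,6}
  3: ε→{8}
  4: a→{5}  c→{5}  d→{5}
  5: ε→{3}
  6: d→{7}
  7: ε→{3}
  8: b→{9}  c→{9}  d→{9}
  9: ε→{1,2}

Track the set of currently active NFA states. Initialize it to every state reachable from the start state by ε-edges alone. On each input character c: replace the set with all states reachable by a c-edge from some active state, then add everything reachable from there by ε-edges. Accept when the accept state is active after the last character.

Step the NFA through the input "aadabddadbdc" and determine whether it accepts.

initial (ε-close {0}): {0,1,2,4,6}
'a' @ 1: {3,5,8}
'a' @ 2: {}  — state set empty
rest 'dabddadbdc' ignored (set empty)
after full input: {}  (accept=1 not in)

Answer: REJECT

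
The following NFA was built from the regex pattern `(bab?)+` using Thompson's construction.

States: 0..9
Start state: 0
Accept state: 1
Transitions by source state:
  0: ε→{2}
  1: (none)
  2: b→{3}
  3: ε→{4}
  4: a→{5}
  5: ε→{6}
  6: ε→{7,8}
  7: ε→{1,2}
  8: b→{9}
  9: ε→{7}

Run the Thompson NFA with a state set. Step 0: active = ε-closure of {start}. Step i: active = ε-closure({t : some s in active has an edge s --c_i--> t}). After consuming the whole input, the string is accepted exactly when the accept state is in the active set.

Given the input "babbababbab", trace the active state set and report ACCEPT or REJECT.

initial (ε-close {0}): {0,2}
'b' @ 1: {3,4}
'a' @ 2: {1,2,5,6,7,8}  (accept∈set)
'b' @ 3: {1,2,3,4,7,9}  (accept∈set)
'b' @ 4: {3,4}
'a' @ 5: {1,2,5,6,7,8}  (accept∈set)
'b' @ 6: {1,2,3,4,7,9}  (accept∈set)
'a' @ 7: {1,2,5,6,7,8}  (accept∈set)
'b' @ 8: {1,2,3,4,7,9}  (accept∈set)
'b' @ 9: {3,4}
'a' @ 10: {1,2,5,6,7,8}  (accept∈set)
'b' @ 11: {1,2,3,4,7,9}  (accept∈set)
end set {1,2,3,4,7,9} — state 1 in

Answer: ACCEPT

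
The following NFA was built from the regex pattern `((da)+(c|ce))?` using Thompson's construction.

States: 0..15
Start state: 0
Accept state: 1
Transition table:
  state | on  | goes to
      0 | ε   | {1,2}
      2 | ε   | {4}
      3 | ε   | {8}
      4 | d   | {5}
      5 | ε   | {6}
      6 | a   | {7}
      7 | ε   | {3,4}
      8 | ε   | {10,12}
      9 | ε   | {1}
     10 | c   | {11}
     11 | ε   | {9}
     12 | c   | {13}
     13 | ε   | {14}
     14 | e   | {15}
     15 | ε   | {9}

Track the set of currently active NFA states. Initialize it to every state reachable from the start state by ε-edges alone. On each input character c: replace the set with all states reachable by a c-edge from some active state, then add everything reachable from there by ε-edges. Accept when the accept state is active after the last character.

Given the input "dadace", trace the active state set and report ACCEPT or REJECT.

start: ε-closure({0}) = {0,1,2,4}
'd' @ 1: {5,6}
'a' @ 2: {3,4,7,8,10,12}
'd' @ 3: {5,6}
'a' @ 4: {3,4,7,8,10,12}
'c' @ 5: {1,9,11,13,14}  ✓accept
'e' @ 6: {1,9,15}  ✓accept
after full input: {1,9,15}  (accept=1 in)

Answer: ACCEPT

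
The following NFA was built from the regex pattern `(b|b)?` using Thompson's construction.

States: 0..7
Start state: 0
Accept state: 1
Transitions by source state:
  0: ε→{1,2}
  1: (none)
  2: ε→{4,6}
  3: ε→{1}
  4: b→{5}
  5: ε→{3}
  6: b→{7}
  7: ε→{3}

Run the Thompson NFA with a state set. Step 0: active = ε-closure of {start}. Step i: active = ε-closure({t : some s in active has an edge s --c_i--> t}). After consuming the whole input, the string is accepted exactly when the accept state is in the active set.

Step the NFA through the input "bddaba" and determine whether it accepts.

Answer: REJECT

Steps:
initial (ε-close {0}): {0,1,2,4,6}
'b' @ 1: {1,3,5,7}  [accepting]
'd' @ 2: {}  — no active states
rest 'daba' ignored (set empty)
final: {}; accept 1 not in set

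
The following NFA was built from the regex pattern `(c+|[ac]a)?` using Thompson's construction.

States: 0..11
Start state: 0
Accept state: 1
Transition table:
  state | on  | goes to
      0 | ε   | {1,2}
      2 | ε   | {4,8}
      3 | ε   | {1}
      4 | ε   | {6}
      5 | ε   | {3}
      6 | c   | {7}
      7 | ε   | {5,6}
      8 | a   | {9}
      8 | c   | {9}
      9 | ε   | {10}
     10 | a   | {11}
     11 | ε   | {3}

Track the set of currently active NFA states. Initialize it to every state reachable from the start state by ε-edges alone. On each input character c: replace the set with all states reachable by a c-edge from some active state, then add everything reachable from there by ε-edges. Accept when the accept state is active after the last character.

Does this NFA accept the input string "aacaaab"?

S₀ = ε-closure({0}) = {0,1,2,4,6,8}
'a' @ 1: {9,10}
'a' @ 2: {1,3,11}  [accepting]
'c' @ 3: {}  — no active states
rest 'aaab' ignored (set empty)
after full input: {}  (accept=1 not in)

Answer: REJECT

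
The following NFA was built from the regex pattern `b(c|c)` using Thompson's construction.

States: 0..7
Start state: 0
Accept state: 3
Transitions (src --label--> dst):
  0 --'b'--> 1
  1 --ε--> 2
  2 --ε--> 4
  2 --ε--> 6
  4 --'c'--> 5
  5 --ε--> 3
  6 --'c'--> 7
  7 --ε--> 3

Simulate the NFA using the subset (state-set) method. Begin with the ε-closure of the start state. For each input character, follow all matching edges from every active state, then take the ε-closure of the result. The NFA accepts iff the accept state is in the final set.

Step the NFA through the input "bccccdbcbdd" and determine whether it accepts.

S₀ = ε-closure({0}) = {0}
'b' @ 1: {1,2,4,6}
'c' @ 2: {3,5,7}  ✓accept
'c' @ 3: {}  — no active states
rest 'ccdbcbdd' ignored (set empty)
end set {} — state 3 not in

Answer: REJECT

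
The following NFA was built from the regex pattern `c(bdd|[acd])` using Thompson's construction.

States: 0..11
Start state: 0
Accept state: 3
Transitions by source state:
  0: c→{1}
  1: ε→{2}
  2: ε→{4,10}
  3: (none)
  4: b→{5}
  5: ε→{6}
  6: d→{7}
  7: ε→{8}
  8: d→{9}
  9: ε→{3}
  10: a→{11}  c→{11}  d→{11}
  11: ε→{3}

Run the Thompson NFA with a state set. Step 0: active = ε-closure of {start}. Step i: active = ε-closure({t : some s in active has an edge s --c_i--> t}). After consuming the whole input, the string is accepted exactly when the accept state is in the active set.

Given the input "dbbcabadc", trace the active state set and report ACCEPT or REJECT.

initial (ε-close {0}): {0}
'd' @ 1: {}  — state set empty
rest 'bbcabadc' ignored (set empty)
end set {} — state 3 not in

Answer: REJECT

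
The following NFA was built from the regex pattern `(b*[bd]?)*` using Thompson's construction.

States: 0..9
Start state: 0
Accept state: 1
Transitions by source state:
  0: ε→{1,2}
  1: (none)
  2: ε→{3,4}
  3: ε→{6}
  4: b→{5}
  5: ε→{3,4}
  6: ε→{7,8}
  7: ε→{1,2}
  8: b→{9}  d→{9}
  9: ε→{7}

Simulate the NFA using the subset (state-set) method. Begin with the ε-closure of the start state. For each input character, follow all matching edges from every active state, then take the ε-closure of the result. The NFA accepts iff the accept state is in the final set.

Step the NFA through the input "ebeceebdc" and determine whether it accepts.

Answer: REJECT

Steps:
S₀ = ε-closure({0}) = {0,1,2,3,4,6,7,8}
'e' @ 1: {}  — dead — no transitions
rest 'beceebdc' ignored (set empty)
final: {}; accept 1 not in set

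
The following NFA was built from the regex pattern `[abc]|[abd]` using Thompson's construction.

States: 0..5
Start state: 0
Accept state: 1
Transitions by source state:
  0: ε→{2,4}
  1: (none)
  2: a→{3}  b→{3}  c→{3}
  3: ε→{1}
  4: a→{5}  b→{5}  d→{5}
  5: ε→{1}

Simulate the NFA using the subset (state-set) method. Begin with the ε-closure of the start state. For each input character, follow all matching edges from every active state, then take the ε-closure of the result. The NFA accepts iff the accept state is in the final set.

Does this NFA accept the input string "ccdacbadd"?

Answer: REJECT

Derivation:
S₀ = ε-closure({0}) = {0,2,4}
'c' @ 1: {1,3}  (accept∈set)
'c' @ 2: {}  — no active states
rest 'dacbadd' ignored (set empty)
end set {} — state 1 not in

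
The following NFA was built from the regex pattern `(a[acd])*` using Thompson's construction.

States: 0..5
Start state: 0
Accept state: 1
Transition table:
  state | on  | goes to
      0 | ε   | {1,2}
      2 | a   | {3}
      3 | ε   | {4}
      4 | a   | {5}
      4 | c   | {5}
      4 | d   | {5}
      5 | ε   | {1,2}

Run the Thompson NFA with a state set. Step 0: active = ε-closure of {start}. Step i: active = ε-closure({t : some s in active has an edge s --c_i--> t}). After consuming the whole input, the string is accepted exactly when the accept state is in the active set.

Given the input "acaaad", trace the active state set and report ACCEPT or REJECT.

start: ε-closure({0}) = {0,1,2}
'a' @ 1: {3,4}
'c' @ 2: {1,2,5}  ✓accept
'a' @ 3: {3,4}
'a' @ 4: {1,2,5}  ✓accept
'a' @ 5: {3,4}
'd' @ 6: {1,2,5}  ✓accept
after full input: {1,2,5}  (accept=1 in)

Answer: ACCEPT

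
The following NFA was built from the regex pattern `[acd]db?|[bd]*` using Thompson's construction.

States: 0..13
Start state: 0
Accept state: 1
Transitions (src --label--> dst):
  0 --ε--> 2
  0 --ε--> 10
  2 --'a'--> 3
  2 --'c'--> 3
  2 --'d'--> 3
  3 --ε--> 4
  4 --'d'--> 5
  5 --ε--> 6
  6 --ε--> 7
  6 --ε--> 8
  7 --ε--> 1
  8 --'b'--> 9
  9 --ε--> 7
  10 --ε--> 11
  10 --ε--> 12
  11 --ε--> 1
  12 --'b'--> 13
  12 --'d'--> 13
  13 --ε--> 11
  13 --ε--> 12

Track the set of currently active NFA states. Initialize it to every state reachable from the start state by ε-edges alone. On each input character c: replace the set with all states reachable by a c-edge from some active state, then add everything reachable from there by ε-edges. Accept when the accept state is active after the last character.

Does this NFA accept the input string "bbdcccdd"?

S₀ = ε-closure({0}) = {0,1,2,10,11,12}
'b' @ 1: {1,11,12,13}  ✓accept
'b' @ 2: {1,11,12,13}  ✓accept
'd' @ 3: {1,11,12,13}  ✓accept
'c' @ 4: {}  — dead — no transitions
rest 'ccdd' ignored (set empty)
after full input: {}  (accept=1 not in)

Answer: REJECT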